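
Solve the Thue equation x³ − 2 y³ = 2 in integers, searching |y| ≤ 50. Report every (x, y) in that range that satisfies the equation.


The equation is x³ - 2y³ = 2. For fixed y, x³ = 2·y³ + 2, so a solution requires the RHS to be a perfect cube.
Strategy: iterate y from -50 to 50, compute RHS = 2·y³ + 2, and check whether it is a (positive or negative) perfect cube.
Check small values of y:
  y = 0: RHS = 2 is not a perfect cube.
  y = 1: RHS = 4 is not a perfect cube.
  y = -1: RHS = 0 = (0)³ ⇒ x = 0 works.
  y = 2: RHS = 18 is not a perfect cube.
  y = -2: RHS = -14 is not a perfect cube.
  y = 3: RHS = 56 is not a perfect cube.
  y = -3: RHS = -52 is not a perfect cube.
Continuing the search up to |y| = 50 finds no further solutions beyond those listed.
Collected solutions: (0, -1).

Solutions (with |y| ≤ 50): (0, -1).


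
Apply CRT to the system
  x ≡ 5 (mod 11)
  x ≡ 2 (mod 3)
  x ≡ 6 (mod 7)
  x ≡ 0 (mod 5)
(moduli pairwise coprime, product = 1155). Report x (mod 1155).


Product of moduli M = 11 · 3 · 7 · 5 = 1155.
Merge one congruence at a time:
  Start: x ≡ 5 (mod 11).
  Combine with x ≡ 2 (mod 3); new modulus lcm = 33.
    Write x = 5 + 11·t and substitute into x ≡ 2 (mod 3): 11·t ≡ 2 − 5 = -3 (mod 3).
    Reduce coefficients mod 3: 2·t ≡ 0 (mod 3).
    The inverse of 2 mod 3 is 2 (since 2·2 = 4 = 1·3 + 1), so t ≡ 2·0 = 0 ≡ 0 (mod 3).
    Then x = 5 + 11·0 = 5, valid modulo lcm(11, 3) = 33: x ≡ 5 (mod 33).
  Combine with x ≡ 6 (mod 7); new modulus lcm = 231.
    Write x = 5 + 33·t and substitute into x ≡ 6 (mod 7): 33·t ≡ 6 − 5 = 1 (mod 7).
    Reduce coefficients mod 7: 5·t ≡ 1 (mod 7).
    The inverse of 5 mod 7 is 3 (since 5·3 = 15 = 2·7 + 1), so t ≡ 3·1 = 3 ≡ 3 (mod 7).
    Then x = 5 + 33·3 = 104, valid modulo lcm(33, 7) = 231: x ≡ 104 (mod 231).
  Combine with x ≡ 0 (mod 5); new modulus lcm = 1155.
    Write x = 104 + 231·t and substitute into x ≡ 0 (mod 5): 231·t ≡ 0 − 104 = -104 (mod 5).
    Reduce coefficients mod 5: 1·t ≡ 1 (mod 5).
    So t ≡ 1 (mod 5).
    Then x = 104 + 231·1 = 335, valid modulo lcm(231, 5) = 1155: x ≡ 335 (mod 1155).
Verify against each original: 335 mod 11 = 5, 335 mod 3 = 2, 335 mod 7 = 6, 335 mod 5 = 0.

x ≡ 335 (mod 1155).


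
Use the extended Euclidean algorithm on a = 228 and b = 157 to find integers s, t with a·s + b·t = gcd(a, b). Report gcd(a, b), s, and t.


Euclidean algorithm on (228, 157) — divide until remainder is 0:
  228 = 1 · 157 + 71
  157 = 2 · 71 + 15
  71 = 4 · 15 + 11
  15 = 1 · 11 + 4
  11 = 2 · 4 + 3
  4 = 1 · 3 + 1
  3 = 3 · 1 + 0
gcd(228, 157) = 1.
Track Bezout coefficients alongside the remainders: start with r₀ = 228 = a·1 + b·0 (s = 1, t = 0) and r₁ = 157 = a·0 + b·1 (s = 0, t = 1); each new remainder r_{k+1} = r_{k-1} − q_k·r_k inherits s_{k+1} = s_{k-1} − q_k·s_k, t_{k+1} = t_{k-1} − q_k·t_k, so r_k = a·s_k + b·t_k at every step:
  q = 1: r = 71, s = 1 − 1·0 = 1, t = 0 − 1·1 = -1  (check: 228·1 + 157·(-1) = 71)
  q = 2: r = 15, s = 0 − 2·1 = -2, t = 1 − 2·(-1) = 3  (check: 228·(-2) + 157·3 = 15)
  q = 4: r = 11, s = 1 − 4·(-2) = 9, t = -1 − 4·3 = -13  (check: 228·9 + 157·(-13) = 11)
  q = 1: r = 4, s = -2 − 1·9 = -11, t = 3 − 1·(-13) = 16  (check: 228·(-11) + 157·16 = 4)
  q = 2: r = 3, s = 9 − 2·(-11) = 31, t = -13 − 2·16 = -45  (check: 228·31 + 157·(-45) = 3)
  q = 1: r = 1, s = -11 − 1·31 = -42, t = 16 − 1·(-45) = 61  (check: 228·(-42) + 157·61 = 1)
The row with r = 1 (the gcd) gives the Bezout coefficients s = -42, t = 61.
Result: 228 · (-42) + 157 · (61) = 1.

gcd(228, 157) = 1; s = -42, t = 61 (check: 228·(-42) + 157·61 = 1).


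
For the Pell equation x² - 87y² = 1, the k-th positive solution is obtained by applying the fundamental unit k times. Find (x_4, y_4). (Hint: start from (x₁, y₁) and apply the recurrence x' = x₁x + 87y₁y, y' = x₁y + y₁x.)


Step 1: Find the fundamental solution (x₁, y₁) of x² - 87y² = 1.
  Expand √87 as a continued fraction. a₀ = ⌊√87⌋ = 9; iterate m_{k+1} = d_k·a_k − m_k, d_{k+1} = (87 − m_{k+1}²)/d_k, a_{k+1} = ⌊(a₀ + m_{k+1})/d_{k+1}⌋ (starting m₀ = 0, d₀ = 1), with convergents p_k = a_k·p_{k-1} + p_{k-2}, q_k = a_k·q_{k-1} + q_{k-2} (p₋₁ = 1, q₋₁ = 0):
  k = 0: a₀ = 9; p₀/q₀ = 9/1; p₀² − 87·q₀² = 81 − 87 = -6.
  k = 1: m = 9, d = 6, a = ⌊(9 + 9)/6⌋ = 3; p/q = (3·9 + 1)/(3·1 + 0) = 28/3; p² − 87·q² = 784 − 783 = 1.
  The first convergent with p² − 87·q² = 1 gives the fundamental solution (x₁, y₁) = (28, 3).
Step 2: Apply the recurrence (x_{n+1}, y_{n+1}) = (x₁x_n + 87y₁y_n, x₁y_n + y₁x_n) repeatedly.
  From (x_1, y_1) = (28, 3): x_2 = 28·28 + 87·3·3 = 1567; y_2 = 28·3 + 3·28 = 168.
  From (x_2, y_2) = (1567, 168): x_3 = 28·1567 + 87·3·168 = 87724; y_3 = 28·168 + 3·1567 = 9405.
  From (x_3, y_3) = (87724, 9405): x_4 = 28·87724 + 87·3·9405 = 4910977; y_4 = 28·9405 + 3·87724 = 526512.
Step 3: Verify x_4² - 87·y_4² = 24117695094529 - 24117695094528 = 1 (should be 1). ✓

(x_1, y_1) = (28, 3); (x_4, y_4) = (4910977, 526512).


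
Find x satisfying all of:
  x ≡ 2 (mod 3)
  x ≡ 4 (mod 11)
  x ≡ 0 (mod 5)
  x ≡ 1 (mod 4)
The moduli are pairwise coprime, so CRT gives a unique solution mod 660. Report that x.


Product of moduli M = 3 · 11 · 5 · 4 = 660.
Merge one congruence at a time:
  Start: x ≡ 2 (mod 3).
  Combine with x ≡ 4 (mod 11); new modulus lcm = 33.
    Write x = 2 + 3·t and substitute into x ≡ 4 (mod 11): 3·t ≡ 4 − 2 = 2 (mod 11).
    The inverse of 3 mod 11 is 4 (since 3·4 = 12 = 1·11 + 1), so t ≡ 4·2 = 8 ≡ 8 (mod 11).
    Then x = 2 + 3·8 = 26, valid modulo lcm(3, 11) = 33: x ≡ 26 (mod 33).
  Combine with x ≡ 0 (mod 5); new modulus lcm = 165.
    Write x = 26 + 33·t and substitute into x ≡ 0 (mod 5): 33·t ≡ 0 − 26 = -26 (mod 5).
    Reduce coefficients mod 5: 3·t ≡ 4 (mod 5).
    The inverse of 3 mod 5 is 2 (since 3·2 = 6 = 1·5 + 1), so t ≡ 2·4 = 8 ≡ 3 (mod 5).
    Then x = 26 + 33·3 = 125, valid modulo lcm(33, 5) = 165: x ≡ 125 (mod 165).
  Combine with x ≡ 1 (mod 4); new modulus lcm = 660.
    Write x = 125 + 165·t and substitute into x ≡ 1 (mod 4): 165·t ≡ 1 − 125 = -124 (mod 4).
    Reduce coefficients mod 4: 1·t ≡ 0 (mod 4).
    So t ≡ 0 (mod 4).
    Then x = 125 + 165·0 = 125, valid modulo lcm(165, 4) = 660: x ≡ 125 (mod 660).
Verify against each original: 125 mod 3 = 2, 125 mod 11 = 4, 125 mod 5 = 0, 125 mod 4 = 1.

x ≡ 125 (mod 660).


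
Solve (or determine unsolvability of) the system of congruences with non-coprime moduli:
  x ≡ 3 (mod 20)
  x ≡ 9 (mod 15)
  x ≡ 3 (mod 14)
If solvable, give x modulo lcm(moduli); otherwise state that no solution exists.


Moduli 20, 15, 14 are not pairwise coprime, so CRT works modulo lcm(m_i) when all pairwise compatibility conditions hold.
Pairwise compatibility: gcd(m_i, m_j) must divide a_i - a_j for every pair.
Merge one congruence at a time:
  Start: x ≡ 3 (mod 20).
  Combine with x ≡ 9 (mod 15): gcd(20, 15) = 5, and 9 - 3 = 6 is NOT divisible by 5.
    ⇒ system is inconsistent (no integer solution).

No solution (the system is inconsistent).


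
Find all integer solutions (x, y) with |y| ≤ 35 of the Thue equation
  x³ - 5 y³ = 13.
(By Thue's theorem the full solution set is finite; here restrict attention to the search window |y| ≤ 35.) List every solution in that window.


The equation is x³ - 5y³ = 13. For fixed y, x³ = 5·y³ + 13, so a solution requires the RHS to be a perfect cube.
Strategy: iterate y from -35 to 35, compute RHS = 5·y³ + 13, and check whether it is a (positive or negative) perfect cube.
Check small values of y:
  y = 0: RHS = 13 is not a perfect cube.
  y = 1: RHS = 18 is not a perfect cube.
  y = -1: RHS = 8 = (2)³ ⇒ x = 2 works.
  y = 2: RHS = 53 is not a perfect cube.
  y = -2: RHS = -27 = (-3)³ ⇒ x = -3 works.
  y = 3: RHS = 148 is not a perfect cube.
  y = -3: RHS = -122 is not a perfect cube.
Continuing, at y = 7: RHS = 1728 = (12)³ ⇒ x = 12 works.
Searching the remaining y in |y| ≤ 35 finds no further solutions.
Collected solutions: (2, -1), (-3, -2), (12, 7).

Solutions (with |y| ≤ 35): (2, -1), (-3, -2), (12, 7).


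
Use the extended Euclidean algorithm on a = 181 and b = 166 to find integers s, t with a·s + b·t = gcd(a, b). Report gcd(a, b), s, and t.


Euclidean algorithm on (181, 166) — divide until remainder is 0:
  181 = 1 · 166 + 15
  166 = 11 · 15 + 1
  15 = 15 · 1 + 0
gcd(181, 166) = 1.
Track Bezout coefficients alongside the remainders: start with r₀ = 181 = a·1 + b·0 (s = 1, t = 0) and r₁ = 166 = a·0 + b·1 (s = 0, t = 1); each new remainder r_{k+1} = r_{k-1} − q_k·r_k inherits s_{k+1} = s_{k-1} − q_k·s_k, t_{k+1} = t_{k-1} − q_k·t_k, so r_k = a·s_k + b·t_k at every step:
  q = 1: r = 15, s = 1 − 1·0 = 1, t = 0 − 1·1 = -1  (check: 181·1 + 166·(-1) = 15)
  q = 11: r = 1, s = 0 − 11·1 = -11, t = 1 − 11·(-1) = 12  (check: 181·(-11) + 166·12 = 1)
The row with r = 1 (the gcd) gives the Bezout coefficients s = -11, t = 12.
Result: 181 · (-11) + 166 · (12) = 1.

gcd(181, 166) = 1; s = -11, t = 12 (check: 181·(-11) + 166·12 = 1).


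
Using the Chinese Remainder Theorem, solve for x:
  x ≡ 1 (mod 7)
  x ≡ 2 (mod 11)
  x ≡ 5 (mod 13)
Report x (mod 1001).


Moduli 7, 11, 13 are pairwise coprime; by CRT there is a unique solution modulo M = 7 · 11 · 13 = 1001.
Solve pairwise, accumulating the modulus:
  Start with x ≡ 1 (mod 7).
  Combine with x ≡ 2 (mod 11): since gcd(7, 11) = 1, we get a unique residue mod 77.
    Write x = 1 + 7·t and substitute into x ≡ 2 (mod 11): 7·t ≡ 2 − 1 = 1 (mod 11).
    The inverse of 7 mod 11 is 8 (since 7·8 = 56 = 5·11 + 1), so t ≡ 8·1 = 8 ≡ 8 (mod 11).
    Then x = 1 + 7·8 = 57, valid modulo lcm(7, 11) = 77: x ≡ 57 (mod 77).
  Combine with x ≡ 5 (mod 13): since gcd(77, 13) = 1, we get a unique residue mod 1001.
    Write x = 57 + 77·t and substitute into x ≡ 5 (mod 13): 77·t ≡ 5 − 57 = -52 (mod 13).
    Reduce coefficients mod 13: 12·t ≡ 0 (mod 13).
    The inverse of 12 mod 13 is 12 (since 12·12 = 144 = 11·13 + 1), so t ≡ 12·0 = 0 ≡ 0 (mod 13).
    Then x = 57 + 77·0 = 57, valid modulo lcm(77, 13) = 1001: x ≡ 57 (mod 1001).
Verify: 57 mod 7 = 1 ✓, 57 mod 11 = 2 ✓, 57 mod 13 = 5 ✓.

x ≡ 57 (mod 1001).


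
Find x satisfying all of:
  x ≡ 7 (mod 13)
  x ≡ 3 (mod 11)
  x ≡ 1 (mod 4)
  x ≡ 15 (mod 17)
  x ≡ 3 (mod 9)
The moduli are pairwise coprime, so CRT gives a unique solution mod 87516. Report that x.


Product of moduli M = 13 · 11 · 4 · 17 · 9 = 87516.
Merge one congruence at a time:
  Start: x ≡ 7 (mod 13).
  Combine with x ≡ 3 (mod 11); new modulus lcm = 143.
    Write x = 7 + 13·t and substitute into x ≡ 3 (mod 11): 13·t ≡ 3 − 7 = -4 (mod 11).
    Reduce coefficients mod 11: 2·t ≡ 7 (mod 11).
    The inverse of 2 mod 11 is 6 (since 2·6 = 12 = 1·11 + 1), so t ≡ 6·7 = 42 ≡ 9 (mod 11).
    Then x = 7 + 13·9 = 124, valid modulo lcm(13, 11) = 143: x ≡ 124 (mod 143).
  Combine with x ≡ 1 (mod 4); new modulus lcm = 572.
    Write x = 124 + 143·t and substitute into x ≡ 1 (mod 4): 143·t ≡ 1 − 124 = -123 (mod 4).
    Reduce coefficients mod 4: 3·t ≡ 1 (mod 4).
    The inverse of 3 mod 4 is 3 (since 3·3 = 9 = 2·4 + 1), so t ≡ 3·1 = 3 ≡ 3 (mod 4).
    Then x = 124 + 143·3 = 553, valid modulo lcm(143, 4) = 572: x ≡ 553 (mod 572).
  Combine with x ≡ 15 (mod 17); new modulus lcm = 9724.
    Write x = 553 + 572·t and substitute into x ≡ 15 (mod 17): 572·t ≡ 15 − 553 = -538 (mod 17).
    Reduce coefficients mod 17: 11·t ≡ 6 (mod 17).
    The inverse of 11 mod 17 is 14 (since 11·14 = 154 = 9·17 + 1), so t ≡ 14·6 = 84 ≡ 16 (mod 17).
    Then x = 553 + 572·16 = 9705, valid modulo lcm(572, 17) = 9724: x ≡ 9705 (mod 9724).
  Combine with x ≡ 3 (mod 9); new modulus lcm = 87516.
    Write x = 9705 + 9724·t and substitute into x ≡ 3 (mod 9): 9724·t ≡ 3 − 9705 = -9702 (mod 9).
    Reduce coefficients mod 9: 4·t ≡ 0 (mod 9).
    The inverse of 4 mod 9 is 7 (since 4·7 = 28 = 3·9 + 1), so t ≡ 7·0 = 0 ≡ 0 (mod 9).
    Then x = 9705 + 9724·0 = 9705, valid modulo lcm(9724, 9) = 87516: x ≡ 9705 (mod 87516).
Verify against each original: 9705 mod 13 = 7, 9705 mod 11 = 3, 9705 mod 4 = 1, 9705 mod 17 = 15, 9705 mod 9 = 3.

x ≡ 9705 (mod 87516).


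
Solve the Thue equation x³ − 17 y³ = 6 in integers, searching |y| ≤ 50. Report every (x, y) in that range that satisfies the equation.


The equation is x³ - 17y³ = 6. For fixed y, x³ = 17·y³ + 6, so a solution requires the RHS to be a perfect cube.
Strategy: iterate y from -50 to 50, compute RHS = 17·y³ + 6, and check whether it is a (positive or negative) perfect cube.
Check small values of y:
  y = 0: RHS = 6 is not a perfect cube.
  y = 1: RHS = 23 is not a perfect cube.
  y = -1: RHS = -11 is not a perfect cube.
  y = 2: RHS = 142 is not a perfect cube.
  y = -2: RHS = -130 is not a perfect cube.
  y = 3: RHS = 465 is not a perfect cube.
  y = -3: RHS = -453 is not a perfect cube.
Continuing the search up to |y| = 50 finds no solutions either.
No (x, y) in the scanned range satisfies the equation.

No integer solutions with |y| ≤ 50.


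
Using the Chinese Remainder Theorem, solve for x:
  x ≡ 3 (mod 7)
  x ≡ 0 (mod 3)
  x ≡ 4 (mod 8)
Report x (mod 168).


Moduli 7, 3, 8 are pairwise coprime; by CRT there is a unique solution modulo M = 7 · 3 · 8 = 168.
Solve pairwise, accumulating the modulus:
  Start with x ≡ 3 (mod 7).
  Combine with x ≡ 0 (mod 3): since gcd(7, 3) = 1, we get a unique residue mod 21.
    Write x = 3 + 7·t and substitute into x ≡ 0 (mod 3): 7·t ≡ 0 − 3 = -3 (mod 3).
    Reduce coefficients mod 3: 1·t ≡ 0 (mod 3).
    So t ≡ 0 (mod 3).
    Then x = 3 + 7·0 = 3, valid modulo lcm(7, 3) = 21: x ≡ 3 (mod 21).
  Combine with x ≡ 4 (mod 8): since gcd(21, 8) = 1, we get a unique residue mod 168.
    Write x = 3 + 21·t and substitute into x ≡ 4 (mod 8): 21·t ≡ 4 − 3 = 1 (mod 8).
    Reduce coefficients mod 8: 5·t ≡ 1 (mod 8).
    The inverse of 5 mod 8 is 5 (since 5·5 = 25 = 3·8 + 1), so t ≡ 5·1 = 5 ≡ 5 (mod 8).
    Then x = 3 + 21·5 = 108, valid modulo lcm(21, 8) = 168: x ≡ 108 (mod 168).
Verify: 108 mod 7 = 3 ✓, 108 mod 3 = 0 ✓, 108 mod 8 = 4 ✓.

x ≡ 108 (mod 168).


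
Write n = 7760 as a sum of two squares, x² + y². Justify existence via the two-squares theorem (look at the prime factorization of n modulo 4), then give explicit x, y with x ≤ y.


Step 1: Factor n = 7760 = 2^4 · 5 · 97.
Step 2: Check the mod-4 condition on each prime factor: 2 = 2 (special); 5 ≡ 1 (mod 4), exponent 1; 97 ≡ 1 (mod 4), exponent 1.
All primes ≡ 3 (mod 4) appear to even exponent (or don't appear), so by the two-squares theorem n IS expressible as a sum of two squares.
Step 3: Build a representation. Group n = k² · m with k = 4 and m = 5 · 97 = 485 (a product of primes ≡ 1 (mod 4)); a representation of m scales to one of n via (k·x)² + (k·y)² = k²(x² + y²). Each prime p ≡ 1 (mod 4) is itself a sum of two squares; find a² by testing p − a² for a perfect square:
  5: 5 − 1² = 4 = 2² ⇒ 5 = 1² + 2².
  97: 97 − 1² = 96, 97 − 2² = 93, 97 − 3² = 88, 97 − 4² = 81 = 9² ⇒ 97 = 4² + 9².
  Combine using the Brahmagupta–Fibonacci identity (a² + b²)(c² + d²) = (ac − bd)² + (ad + bc)² = (ac + bd)² + (ad − bc)²:
  5 · 97 = 485: from (1² + 2²)(4² + 9²), take (1·4 − 2·9, 1·9 + 2·4) = (4 − 18, 9 + 8) = (-14, 17); dropping signs (only squares matter) gives (14, 17); check 14² + 17² = 196 + 289 = 485 ✓.
  Scale by k = 4: (4·14, 4·17) = (56, 68).
Step 4: Order so x ≤ y and verify: 56² + 68² = 3136 + 4624 = 7760 = n. ✓

n = 7760 = 56² + 68² (one valid representation with x ≤ y).


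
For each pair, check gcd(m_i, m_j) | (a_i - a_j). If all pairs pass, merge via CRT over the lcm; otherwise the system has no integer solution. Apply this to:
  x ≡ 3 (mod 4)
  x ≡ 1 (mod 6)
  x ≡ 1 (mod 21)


Moduli 4, 6, 21 are not pairwise coprime, so CRT works modulo lcm(m_i) when all pairwise compatibility conditions hold.
Pairwise compatibility: gcd(m_i, m_j) must divide a_i - a_j for every pair.
Merge one congruence at a time:
  Start: x ≡ 3 (mod 4).
  Combine with x ≡ 1 (mod 6): gcd(4, 6) = 2; 1 - 3 = -2, which IS divisible by 2, so compatible.
    Write x = 3 + 4·t and substitute into x ≡ 1 (mod 6): 4·t ≡ 1 − 3 = -2 (mod 6).
    Divide the congruence (and modulus) by g = 2: 2·t ≡ -1 (mod 3).
    Reduce coefficients mod 3: 2·t ≡ 2 (mod 3).
    The inverse of 2 mod 3 is 2 (since 2·2 = 4 = 1·3 + 1), so t ≡ 2·2 = 4 ≡ 1 (mod 3).
    Then x = 3 + 4·1 = 7, valid modulo lcm(4, 6) = 12: x ≡ 7 (mod 12).
  Combine with x ≡ 1 (mod 21): gcd(12, 21) = 3; 1 - 7 = -6, which IS divisible by 3, so compatible.
    Write x = 7 + 12·t and substitute into x ≡ 1 (mod 21): 12·t ≡ 1 − 7 = -6 (mod 21).
    Divide the congruence (and modulus) by g = 3: 4·t ≡ -2 (mod 7).
    Reduce coefficients mod 7: 4·t ≡ 5 (mod 7).
    The inverse of 4 mod 7 is 2 (since 4·2 = 8 = 1·7 + 1), so t ≡ 2·5 = 10 ≡ 3 (mod 7).
    Then x = 7 + 12·3 = 43, valid modulo lcm(12, 21) = 84: x ≡ 43 (mod 84).
Verify: 43 mod 4 = 3, 43 mod 6 = 1, 43 mod 21 = 1.

x ≡ 43 (mod 84).


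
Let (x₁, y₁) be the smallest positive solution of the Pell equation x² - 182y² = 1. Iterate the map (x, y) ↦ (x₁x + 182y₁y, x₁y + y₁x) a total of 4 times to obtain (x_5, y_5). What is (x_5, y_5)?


Step 1: Find the fundamental solution (x₁, y₁) of x² - 182y² = 1.
  Expand √182 as a continued fraction. a₀ = ⌊√182⌋ = 13; iterate m_{k+1} = d_k·a_k − m_k, d_{k+1} = (182 − m_{k+1}²)/d_k, a_{k+1} = ⌊(a₀ + m_{k+1})/d_{k+1}⌋ (starting m₀ = 0, d₀ = 1), with convergents p_k = a_k·p_{k-1} + p_{k-2}, q_k = a_k·q_{k-1} + q_{k-2} (p₋₁ = 1, q₋₁ = 0):
  k = 0: a₀ = 13; p₀/q₀ = 13/1; p₀² − 182·q₀² = 169 − 182 = -13.
  k = 1: m = 13, d = 13, a = ⌊(13 + 13)/13⌋ = 2; p/q = (2·13 + 1)/(2·1 + 0) = 27/2; p² − 182·q² = 729 − 728 = 1.
  The first convergent with p² − 182·q² = 1 gives the fundamental solution (x₁, y₁) = (27, 2).
Step 2: Apply the recurrence (x_{n+1}, y_{n+1}) = (x₁x_n + 182y₁y_n, x₁y_n + y₁x_n) repeatedly.
  From (x_1, y_1) = (27, 2): x_2 = 27·27 + 182·2·2 = 1457; y_2 = 27·2 + 2·27 = 108.
  From (x_2, y_2) = (1457, 108): x_3 = 27·1457 + 182·2·108 = 78651; y_3 = 27·108 + 2·1457 = 5830.
  From (x_3, y_3) = (78651, 5830): x_4 = 27·78651 + 182·2·5830 = 4245697; y_4 = 27·5830 + 2·78651 = 314712.
  From (x_4, y_4) = (4245697, 314712): x_5 = 27·4245697 + 182·2·314712 = 229188987; y_5 = 27·314712 + 2·4245697 = 16988618.
Step 3: Verify x_5² - 182·y_5² = 52527591762086169 - 52527591762086168 = 1 (should be 1). ✓

(x_1, y_1) = (27, 2); (x_5, y_5) = (229188987, 16988618).


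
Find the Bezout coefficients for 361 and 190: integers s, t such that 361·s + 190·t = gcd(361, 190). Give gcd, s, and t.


Euclidean algorithm on (361, 190) — divide until remainder is 0:
  361 = 1 · 190 + 171
  190 = 1 · 171 + 19
  171 = 9 · 19 + 0
gcd(361, 190) = 19.
Track Bezout coefficients alongside the remainders: start with r₀ = 361 = a·1 + b·0 (s = 1, t = 0) and r₁ = 190 = a·0 + b·1 (s = 0, t = 1); each new remainder r_{k+1} = r_{k-1} − q_k·r_k inherits s_{k+1} = s_{k-1} − q_k·s_k, t_{k+1} = t_{k-1} − q_k·t_k, so r_k = a·s_k + b·t_k at every step:
  q = 1: r = 171, s = 1 − 1·0 = 1, t = 0 − 1·1 = -1  (check: 361·1 + 190·(-1) = 171)
  q = 1: r = 19, s = 0 − 1·1 = -1, t = 1 − 1·(-1) = 2  (check: 361·(-1) + 190·2 = 19)
The row with r = 19 (the gcd) gives the Bezout coefficients s = -1, t = 2.
Result: 361 · (-1) + 190 · (2) = 19.

gcd(361, 190) = 19; s = -1, t = 2 (check: 361·(-1) + 190·2 = 19).


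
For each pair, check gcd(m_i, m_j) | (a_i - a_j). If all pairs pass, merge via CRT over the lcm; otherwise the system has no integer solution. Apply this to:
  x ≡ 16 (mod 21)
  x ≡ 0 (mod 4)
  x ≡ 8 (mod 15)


Moduli 21, 4, 15 are not pairwise coprime, so CRT works modulo lcm(m_i) when all pairwise compatibility conditions hold.
Pairwise compatibility: gcd(m_i, m_j) must divide a_i - a_j for every pair.
Merge one congruence at a time:
  Start: x ≡ 16 (mod 21).
  Combine with x ≡ 0 (mod 4): gcd(21, 4) = 1; 0 - 16 = -16, which IS divisible by 1, so compatible.
    Write x = 16 + 21·t and substitute into x ≡ 0 (mod 4): 21·t ≡ 0 − 16 = -16 (mod 4).
    Reduce coefficients mod 4: 1·t ≡ 0 (mod 4).
    So t ≡ 0 (mod 4).
    Then x = 16 + 21·0 = 16, valid modulo lcm(21, 4) = 84: x ≡ 16 (mod 84).
  Combine with x ≡ 8 (mod 15): gcd(84, 15) = 3, and 8 - 16 = -8 is NOT divisible by 3.
    ⇒ system is inconsistent (no integer solution).

No solution (the system is inconsistent).


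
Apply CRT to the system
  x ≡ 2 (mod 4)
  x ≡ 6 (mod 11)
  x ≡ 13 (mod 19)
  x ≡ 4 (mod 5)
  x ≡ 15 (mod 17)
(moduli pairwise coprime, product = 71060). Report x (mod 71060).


Product of moduli M = 4 · 11 · 19 · 5 · 17 = 71060.
Merge one congruence at a time:
  Start: x ≡ 2 (mod 4).
  Combine with x ≡ 6 (mod 11); new modulus lcm = 44.
    Write x = 2 + 4·t and substitute into x ≡ 6 (mod 11): 4·t ≡ 6 − 2 = 4 (mod 11).
    The inverse of 4 mod 11 is 3 (since 4·3 = 12 = 1·11 + 1), so t ≡ 3·4 = 12 ≡ 1 (mod 11).
    Then x = 2 + 4·1 = 6, valid modulo lcm(4, 11) = 44: x ≡ 6 (mod 44).
  Combine with x ≡ 13 (mod 19); new modulus lcm = 836.
    Write x = 6 + 44·t and substitute into x ≡ 13 (mod 19): 44·t ≡ 13 − 6 = 7 (mod 19).
    Reduce coefficients mod 19: 6·t ≡ 7 (mod 19).
    The inverse of 6 mod 19 is 16 (since 6·16 = 96 = 5·19 + 1), so t ≡ 16·7 = 112 ≡ 17 (mod 19).
    Then x = 6 + 44·17 = 754, valid modulo lcm(44, 19) = 836: x ≡ 754 (mod 836).
  Combine with x ≡ 4 (mod 5); new modulus lcm = 4180.
    Write x = 754 + 836·t and substitute into x ≡ 4 (mod 5): 836·t ≡ 4 − 754 = -750 (mod 5).
    Reduce coefficients mod 5: 1·t ≡ 0 (mod 5).
    So t ≡ 0 (mod 5).
    Then x = 754 + 836·0 = 754, valid modulo lcm(836, 5) = 4180: x ≡ 754 (mod 4180).
  Combine with x ≡ 15 (mod 17); new modulus lcm = 71060.
    Write x = 754 + 4180·t and substitute into x ≡ 15 (mod 17): 4180·t ≡ 15 − 754 = -739 (mod 17).
    Reduce coefficients mod 17: 15·t ≡ 9 (mod 17).
    The inverse of 15 mod 17 is 8 (since 15·8 = 120 = 7·17 + 1), so t ≡ 8·9 = 72 ≡ 4 (mod 17).
    Then x = 754 + 4180·4 = 17474, valid modulo lcm(4180, 17) = 71060: x ≡ 17474 (mod 71060).
Verify against each original: 17474 mod 4 = 2, 17474 mod 11 = 6, 17474 mod 19 = 13, 17474 mod 5 = 4, 17474 mod 17 = 15.

x ≡ 17474 (mod 71060).


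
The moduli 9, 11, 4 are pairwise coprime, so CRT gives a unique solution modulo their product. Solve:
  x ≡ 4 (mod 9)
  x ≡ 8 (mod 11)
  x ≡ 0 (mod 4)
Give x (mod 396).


Moduli 9, 11, 4 are pairwise coprime; by CRT there is a unique solution modulo M = 9 · 11 · 4 = 396.
Solve pairwise, accumulating the modulus:
  Start with x ≡ 4 (mod 9).
  Combine with x ≡ 8 (mod 11): since gcd(9, 11) = 1, we get a unique residue mod 99.
    Write x = 4 + 9·t and substitute into x ≡ 8 (mod 11): 9·t ≡ 8 − 4 = 4 (mod 11).
    The inverse of 9 mod 11 is 5 (since 9·5 = 45 = 4·11 + 1), so t ≡ 5·4 = 20 ≡ 9 (mod 11).
    Then x = 4 + 9·9 = 85, valid modulo lcm(9, 11) = 99: x ≡ 85 (mod 99).
  Combine with x ≡ 0 (mod 4): since gcd(99, 4) = 1, we get a unique residue mod 396.
    Write x = 85 + 99·t and substitute into x ≡ 0 (mod 4): 99·t ≡ 0 − 85 = -85 (mod 4).
    Reduce coefficients mod 4: 3·t ≡ 3 (mod 4).
    The inverse of 3 mod 4 is 3 (since 3·3 = 9 = 2·4 + 1), so t ≡ 3·3 = 9 ≡ 1 (mod 4).
    Then x = 85 + 99·1 = 184, valid modulo lcm(99, 4) = 396: x ≡ 184 (mod 396).
Verify: 184 mod 9 = 4 ✓, 184 mod 11 = 8 ✓, 184 mod 4 = 0 ✓.

x ≡ 184 (mod 396).


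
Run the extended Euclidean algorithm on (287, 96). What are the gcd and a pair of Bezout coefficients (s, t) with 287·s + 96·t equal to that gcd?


Euclidean algorithm on (287, 96) — divide until remainder is 0:
  287 = 2 · 96 + 95
  96 = 1 · 95 + 1
  95 = 95 · 1 + 0
gcd(287, 96) = 1.
Track Bezout coefficients alongside the remainders: start with r₀ = 287 = a·1 + b·0 (s = 1, t = 0) and r₁ = 96 = a·0 + b·1 (s = 0, t = 1); each new remainder r_{k+1} = r_{k-1} − q_k·r_k inherits s_{k+1} = s_{k-1} − q_k·s_k, t_{k+1} = t_{k-1} − q_k·t_k, so r_k = a·s_k + b·t_k at every step:
  q = 2: r = 95, s = 1 − 2·0 = 1, t = 0 − 2·1 = -2  (check: 287·1 + 96·(-2) = 95)
  q = 1: r = 1, s = 0 − 1·1 = -1, t = 1 − 1·(-2) = 3  (check: 287·(-1) + 96·3 = 1)
The row with r = 1 (the gcd) gives the Bezout coefficients s = -1, t = 3.
Result: 287 · (-1) + 96 · (3) = 1.

gcd(287, 96) = 1; s = -1, t = 3 (check: 287·(-1) + 96·3 = 1).


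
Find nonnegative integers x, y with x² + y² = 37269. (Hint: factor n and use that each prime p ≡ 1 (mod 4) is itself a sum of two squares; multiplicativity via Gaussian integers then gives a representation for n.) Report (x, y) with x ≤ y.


Step 1: Factor n = 37269 = 3^2 · 41 · 101.
Step 2: Check the mod-4 condition on each prime factor: 3 ≡ 3 (mod 4), exponent 2 (must be even); 41 ≡ 1 (mod 4), exponent 1; 101 ≡ 1 (mod 4), exponent 1.
All primes ≡ 3 (mod 4) appear to even exponent (or don't appear), so by the two-squares theorem n IS expressible as a sum of two squares.
Step 3: Build a representation. Group n = k² · m with k = 3 and m = 41 · 101 = 4141 (a product of primes ≡ 1 (mod 4)); a representation of m scales to one of n via (k·x)² + (k·y)² = k²(x² + y²). Each prime p ≡ 1 (mod 4) is itself a sum of two squares; find a² by testing p − a² for a perfect square:
  41: 41 − 1² = 40, 41 − 2² = 37, 41 − 3² = 32, 41 − 4² = 25 = 5² ⇒ 41 = 4² + 5².
  101: 101 − 1² = 100 = 10² ⇒ 101 = 1² + 10².
  Combine using the Brahmagupta–Fibonacci identity (a² + b²)(c² + d²) = (ac − bd)² + (ad + bc)² = (ac + bd)² + (ad − bc)²:
  41 · 101 = 4141: from (4² + 5²)(1² + 10²), take (4·1 − 5·10, 4·10 + 5·1) = (4 − 50, 40 + 5) = (-46, 45); dropping signs (only squares matter) gives (46, 45); check 46² + 45² = 2116 + 2025 = 4141 ✓.
  Scale by k = 3: (3·46, 3·45) = (138, 135).
Step 4: Order so x ≤ y and verify: 135² + 138² = 18225 + 19044 = 37269 = n. ✓

n = 37269 = 135² + 138² (one valid representation with x ≤ y).


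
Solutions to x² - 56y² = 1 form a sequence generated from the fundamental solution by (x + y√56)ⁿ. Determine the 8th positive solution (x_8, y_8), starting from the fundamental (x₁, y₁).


Step 1: Find the fundamental solution (x₁, y₁) of x² - 56y² = 1.
  Expand √56 as a continued fraction. a₀ = ⌊√56⌋ = 7; iterate m_{k+1} = d_k·a_k − m_k, d_{k+1} = (56 − m_{k+1}²)/d_k, a_{k+1} = ⌊(a₀ + m_{k+1})/d_{k+1}⌋ (starting m₀ = 0, d₀ = 1), with convergents p_k = a_k·p_{k-1} + p_{k-2}, q_k = a_k·q_{k-1} + q_{k-2} (p₋₁ = 1, q₋₁ = 0):
  k = 0: a₀ = 7; p₀/q₀ = 7/1; p₀² − 56·q₀² = 49 − 56 = -7.
  k = 1: m = 7, d = 7, a = ⌊(7 + 7)/7⌋ = 2; p/q = (2·7 + 1)/(2·1 + 0) = 15/2; p² − 56·q² = 225 − 224 = 1.
  The first convergent with p² − 56·q² = 1 gives the fundamental solution (x₁, y₁) = (15, 2).
Step 2: Apply the recurrence (x_{n+1}, y_{n+1}) = (x₁x_n + 56y₁y_n, x₁y_n + y₁x_n) repeatedly.
  From (x_1, y_1) = (15, 2): x_2 = 15·15 + 56·2·2 = 449; y_2 = 15·2 + 2·15 = 60.
  From (x_2, y_2) = (449, 60): x_3 = 15·449 + 56·2·60 = 13455; y_3 = 15·60 + 2·449 = 1798.
  From (x_3, y_3) = (13455, 1798): x_4 = 15·13455 + 56·2·1798 = 403201; y_4 = 15·1798 + 2·13455 = 53880.
  From (x_4, y_4) = (403201, 53880): x_5 = 15·403201 + 56·2·53880 = 12082575; y_5 = 15·53880 + 2·403201 = 1614602.
  From (x_5, y_5) = (12082575, 1614602): x_6 = 15·12082575 + 56·2·1614602 = 362074049; y_6 = 15·1614602 + 2·12082575 = 48384180.
  From (x_6, y_6) = (362074049, 48384180): x_7 = 15·362074049 + 56·2·48384180 = 10850138895; y_7 = 15·48384180 + 2·362074049 = 1449910798.
  From (x_7, y_7) = (10850138895, 1449910798): x_8 = 15·10850138895 + 56·2·1449910798 = 325142092801; y_8 = 15·1449910798 + 2·10850138895 = 43448939760.
Step 3: Verify x_8² - 56·y_8² = 105717380511014096025601 - 105717380511014096025600 = 1 (should be 1). ✓

(x_1, y_1) = (15, 2); (x_8, y_8) = (325142092801, 43448939760).


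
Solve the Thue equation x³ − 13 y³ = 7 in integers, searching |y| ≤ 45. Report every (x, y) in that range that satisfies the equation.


The equation is x³ - 13y³ = 7. For fixed y, x³ = 13·y³ + 7, so a solution requires the RHS to be a perfect cube.
Strategy: iterate y from -45 to 45, compute RHS = 13·y³ + 7, and check whether it is a (positive or negative) perfect cube.
Check small values of y:
  y = 0: RHS = 7 is not a perfect cube.
  y = 1: RHS = 20 is not a perfect cube.
  y = -1: RHS = -6 is not a perfect cube.
  y = 2: RHS = 111 is not a perfect cube.
  y = -2: RHS = -97 is not a perfect cube.
  y = 3: RHS = 358 is not a perfect cube.
  y = -3: RHS = -344 is not a perfect cube.
Continuing the search up to |y| = 45 finds no solutions either.
No (x, y) in the scanned range satisfies the equation.

No integer solutions with |y| ≤ 45.


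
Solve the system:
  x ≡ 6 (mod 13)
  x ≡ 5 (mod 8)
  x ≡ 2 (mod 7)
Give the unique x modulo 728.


Moduli 13, 8, 7 are pairwise coprime; by CRT there is a unique solution modulo M = 13 · 8 · 7 = 728.
Solve pairwise, accumulating the modulus:
  Start with x ≡ 6 (mod 13).
  Combine with x ≡ 5 (mod 8): since gcd(13, 8) = 1, we get a unique residue mod 104.
    Write x = 6 + 13·t and substitute into x ≡ 5 (mod 8): 13·t ≡ 5 − 6 = -1 (mod 8).
    Reduce coefficients mod 8: 5·t ≡ 7 (mod 8).
    The inverse of 5 mod 8 is 5 (since 5·5 = 25 = 3·8 + 1), so t ≡ 5·7 = 35 ≡ 3 (mod 8).
    Then x = 6 + 13·3 = 45, valid modulo lcm(13, 8) = 104: x ≡ 45 (mod 104).
  Combine with x ≡ 2 (mod 7): since gcd(104, 7) = 1, we get a unique residue mod 728.
    Write x = 45 + 104·t and substitute into x ≡ 2 (mod 7): 104·t ≡ 2 − 45 = -43 (mod 7).
    Reduce coefficients mod 7: 6·t ≡ 6 (mod 7).
    The inverse of 6 mod 7 is 6 (since 6·6 = 36 = 5·7 + 1), so t ≡ 6·6 = 36 ≡ 1 (mod 7).
    Then x = 45 + 104·1 = 149, valid modulo lcm(104, 7) = 728: x ≡ 149 (mod 728).
Verify: 149 mod 13 = 6 ✓, 149 mod 8 = 5 ✓, 149 mod 7 = 2 ✓.

x ≡ 149 (mod 728).


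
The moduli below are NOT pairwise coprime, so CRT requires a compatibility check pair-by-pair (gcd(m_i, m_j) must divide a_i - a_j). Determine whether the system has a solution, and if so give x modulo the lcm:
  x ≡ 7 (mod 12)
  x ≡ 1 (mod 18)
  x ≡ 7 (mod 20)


Moduli 12, 18, 20 are not pairwise coprime, so CRT works modulo lcm(m_i) when all pairwise compatibility conditions hold.
Pairwise compatibility: gcd(m_i, m_j) must divide a_i - a_j for every pair.
Merge one congruence at a time:
  Start: x ≡ 7 (mod 12).
  Combine with x ≡ 1 (mod 18): gcd(12, 18) = 6; 1 - 7 = -6, which IS divisible by 6, so compatible.
    Write x = 7 + 12·t and substitute into x ≡ 1 (mod 18): 12·t ≡ 1 − 7 = -6 (mod 18).
    Divide the congruence (and modulus) by g = 6: 2·t ≡ -1 (mod 3).
    Reduce coefficients mod 3: 2·t ≡ 2 (mod 3).
    The inverse of 2 mod 3 is 2 (since 2·2 = 4 = 1·3 + 1), so t ≡ 2·2 = 4 ≡ 1 (mod 3).
    Then x = 7 + 12·1 = 19, valid modulo lcm(12, 18) = 36: x ≡ 19 (mod 36).
  Combine with x ≡ 7 (mod 20): gcd(36, 20) = 4; 7 - 19 = -12, which IS divisible by 4, so compatible.
    Write x = 19 + 36·t and substitute into x ≡ 7 (mod 20): 36·t ≡ 7 − 19 = -12 (mod 20).
    Divide the congruence (and modulus) by g = 4: 9·t ≡ -3 (mod 5).
    Reduce coefficients mod 5: 4·t ≡ 2 (mod 5).
    The inverse of 4 mod 5 is 4 (since 4·4 = 16 = 3·5 + 1), so t ≡ 4·2 = 8 ≡ 3 (mod 5).
    Then x = 19 + 36·3 = 127, valid modulo lcm(36, 20) = 180: x ≡ 127 (mod 180).
Verify: 127 mod 12 = 7, 127 mod 18 = 1, 127 mod 20 = 7.

x ≡ 127 (mod 180).


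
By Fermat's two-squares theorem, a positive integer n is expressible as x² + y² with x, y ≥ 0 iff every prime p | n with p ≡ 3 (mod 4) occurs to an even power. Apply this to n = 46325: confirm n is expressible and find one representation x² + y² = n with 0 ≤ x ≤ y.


Step 1: Factor n = 46325 = 5^2 · 17 · 109.
Step 2: Check the mod-4 condition on each prime factor: 5 ≡ 1 (mod 4), exponent 2; 17 ≡ 1 (mod 4), exponent 1; 109 ≡ 1 (mod 4), exponent 1.
All primes ≡ 3 (mod 4) appear to even exponent (or don't appear), so by the two-squares theorem n IS expressible as a sum of two squares.
Step 3: Build a representation. Group n = k² · m with k = 5 and m = 17 · 109 = 1853 (a product of primes ≡ 1 (mod 4)); a representation of m scales to one of n via (k·x)² + (k·y)² = k²(x² + y²). Each prime p ≡ 1 (mod 4) is itself a sum of two squares; find a² by testing p − a² for a perfect square:
  17: 17 − 1² = 16 = 4² ⇒ 17 = 1² + 4².
  109: 109 − 1² = 108, 109 − 2² = 105, 109 − 3² = 100 = 10² ⇒ 109 = 3² + 10².
  Combine using the Brahmagupta–Fibonacci identity (a² + b²)(c² + d²) = (ac − bd)² + (ad + bc)² = (ac + bd)² + (ad − bc)²:
  17 · 109 = 1853: from (1² + 4²)(3² + 10²), take (1·3 − 4·10, 1·10 + 4·3) = (3 − 40, 10 + 12) = (-37, 22); dropping signs (only squares matter) gives (37, 22); check 37² + 22² = 1369 + 484 = 1853 ✓.
  Scale by k = 5: (5·37, 5·22) = (185, 110).
Step 4: Order so x ≤ y and verify: 110² + 185² = 12100 + 34225 = 46325 = n. ✓

n = 46325 = 110² + 185² (one valid representation with x ≤ y).


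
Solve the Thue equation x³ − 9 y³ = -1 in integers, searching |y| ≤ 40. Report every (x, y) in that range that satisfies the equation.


The equation is x³ - 9y³ = -1. For fixed y, x³ = 9·y³ − 1, so a solution requires the RHS to be a perfect cube.
Strategy: iterate y from -40 to 40, compute RHS = 9·y³ − 1, and check whether it is a (positive or negative) perfect cube.
Check small values of y:
  y = 0: RHS = -1 = (-1)³ ⇒ x = -1 works.
  y = 1: RHS = 8 = (2)³ ⇒ x = 2 works.
  y = -1: RHS = -10 is not a perfect cube.
  y = 2: RHS = 71 is not a perfect cube.
  y = -2: RHS = -73 is not a perfect cube.
  y = 3: RHS = 242 is not a perfect cube.
  y = -3: RHS = -244 is not a perfect cube.
Continuing the search up to |y| = 40 finds no further solutions beyond those listed.
Collected solutions: (-1, 0), (2, 1).

Solutions (with |y| ≤ 40): (-1, 0), (2, 1).


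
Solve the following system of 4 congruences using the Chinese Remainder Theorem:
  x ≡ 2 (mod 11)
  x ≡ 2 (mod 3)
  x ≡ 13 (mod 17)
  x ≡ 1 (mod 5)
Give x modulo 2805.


Product of moduli M = 11 · 3 · 17 · 5 = 2805.
Merge one congruence at a time:
  Start: x ≡ 2 (mod 11).
  Combine with x ≡ 2 (mod 3); new modulus lcm = 33.
    Write x = 2 + 11·t and substitute into x ≡ 2 (mod 3): 11·t ≡ 2 − 2 = 0 (mod 3).
    Reduce coefficients mod 3: 2·t ≡ 0 (mod 3).
    The inverse of 2 mod 3 is 2 (since 2·2 = 4 = 1·3 + 1), so t ≡ 2·0 = 0 ≡ 0 (mod 3).
    Then x = 2 + 11·0 = 2, valid modulo lcm(11, 3) = 33: x ≡ 2 (mod 33).
  Combine with x ≡ 13 (mod 17); new modulus lcm = 561.
    Write x = 2 + 33·t and substitute into x ≡ 13 (mod 17): 33·t ≡ 13 − 2 = 11 (mod 17).
    Reduce coefficients mod 17: 16·t ≡ 11 (mod 17).
    The inverse of 16 mod 17 is 16 (since 16·16 = 256 = 15·17 + 1), so t ≡ 16·11 = 176 ≡ 6 (mod 17).
    Then x = 2 + 33·6 = 200, valid modulo lcm(33, 17) = 561: x ≡ 200 (mod 561).
  Combine with x ≡ 1 (mod 5); new modulus lcm = 2805.
    Write x = 200 + 561·t and substitute into x ≡ 1 (mod 5): 561·t ≡ 1 − 200 = -199 (mod 5).
    Reduce coefficients mod 5: 1·t ≡ 1 (mod 5).
    So t ≡ 1 (mod 5).
    Then x = 200 + 561·1 = 761, valid modulo lcm(561, 5) = 2805: x ≡ 761 (mod 2805).
Verify against each original: 761 mod 11 = 2, 761 mod 3 = 2, 761 mod 17 = 13, 761 mod 5 = 1.

x ≡ 761 (mod 2805).


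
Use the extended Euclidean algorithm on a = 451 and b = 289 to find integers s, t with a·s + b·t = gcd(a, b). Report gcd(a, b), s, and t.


Euclidean algorithm on (451, 289) — divide until remainder is 0:
  451 = 1 · 289 + 162
  289 = 1 · 162 + 127
  162 = 1 · 127 + 35
  127 = 3 · 35 + 22
  35 = 1 · 22 + 13
  22 = 1 · 13 + 9
  13 = 1 · 9 + 4
  9 = 2 · 4 + 1
  4 = 4 · 1 + 0
gcd(451, 289) = 1.
Track Bezout coefficients alongside the remainders: start with r₀ = 451 = a·1 + b·0 (s = 1, t = 0) and r₁ = 289 = a·0 + b·1 (s = 0, t = 1); each new remainder r_{k+1} = r_{k-1} − q_k·r_k inherits s_{k+1} = s_{k-1} − q_k·s_k, t_{k+1} = t_{k-1} − q_k·t_k, so r_k = a·s_k + b·t_k at every step:
  q = 1: r = 162, s = 1 − 1·0 = 1, t = 0 − 1·1 = -1  (check: 451·1 + 289·(-1) = 162)
  q = 1: r = 127, s = 0 − 1·1 = -1, t = 1 − 1·(-1) = 2  (check: 451·(-1) + 289·2 = 127)
  q = 1: r = 35, s = 1 − 1·(-1) = 2, t = -1 − 1·2 = -3  (check: 451·2 + 289·(-3) = 35)
  q = 3: r = 22, s = -1 − 3·2 = -7, t = 2 − 3·(-3) = 11  (check: 451·(-7) + 289·11 = 22)
  q = 1: r = 13, s = 2 − 1·(-7) = 9, t = -3 − 1·11 = -14  (check: 451·9 + 289·(-14) = 13)
  q = 1: r = 9, s = -7 − 1·9 = -16, t = 11 − 1·(-14) = 25  (check: 451·(-16) + 289·25 = 9)
  q = 1: r = 4, s = 9 − 1·(-16) = 25, t = -14 − 1·25 = -39  (check: 451·25 + 289·(-39) = 4)
  q = 2: r = 1, s = -16 − 2·25 = -66, t = 25 − 2·(-39) = 103  (check: 451·(-66) + 289·103 = 1)
The row with r = 1 (the gcd) gives the Bezout coefficients s = -66, t = 103.
Result: 451 · (-66) + 289 · (103) = 1.

gcd(451, 289) = 1; s = -66, t = 103 (check: 451·(-66) + 289·103 = 1).


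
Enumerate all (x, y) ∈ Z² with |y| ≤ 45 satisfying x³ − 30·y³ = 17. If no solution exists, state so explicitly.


The equation is x³ - 30y³ = 17. For fixed y, x³ = 30·y³ + 17, so a solution requires the RHS to be a perfect cube.
Strategy: iterate y from -45 to 45, compute RHS = 30·y³ + 17, and check whether it is a (positive or negative) perfect cube.
Check small values of y:
  y = 0: RHS = 17 is not a perfect cube.
  y = 1: RHS = 47 is not a perfect cube.
  y = -1: RHS = -13 is not a perfect cube.
  y = 2: RHS = 257 is not a perfect cube.
  y = -2: RHS = -223 is not a perfect cube.
  y = 3: RHS = 827 is not a perfect cube.
  y = -3: RHS = -793 is not a perfect cube.
Continuing the search up to |y| = 45 finds no solutions either.
No (x, y) in the scanned range satisfies the equation.

No integer solutions with |y| ≤ 45.


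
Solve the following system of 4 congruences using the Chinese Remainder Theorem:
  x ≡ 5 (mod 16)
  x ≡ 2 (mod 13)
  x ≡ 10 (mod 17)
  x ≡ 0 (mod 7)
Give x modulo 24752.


Product of moduli M = 16 · 13 · 17 · 7 = 24752.
Merge one congruence at a time:
  Start: x ≡ 5 (mod 16).
  Combine with x ≡ 2 (mod 13); new modulus lcm = 208.
    Write x = 5 + 16·t and substitute into x ≡ 2 (mod 13): 16·t ≡ 2 − 5 = -3 (mod 13).
    Reduce coefficients mod 13: 3·t ≡ 10 (mod 13).
    The inverse of 3 mod 13 is 9 (since 3·9 = 27 = 2·13 + 1), so t ≡ 9·10 = 90 ≡ 12 (mod 13).
    Then x = 5 + 16·12 = 197, valid modulo lcm(16, 13) = 208: x ≡ 197 (mod 208).
  Combine with x ≡ 10 (mod 17); new modulus lcm = 3536.
    Write x = 197 + 208·t and substitute into x ≡ 10 (mod 17): 208·t ≡ 10 − 197 = -187 (mod 17).
    Reduce coefficients mod 17: 4·t ≡ 0 (mod 17).
    The inverse of 4 mod 17 is 13 (since 4·13 = 52 = 3·17 + 1), so t ≡ 13·0 = 0 ≡ 0 (mod 17).
    Then x = 197 + 208·0 = 197, valid modulo lcm(208, 17) = 3536: x ≡ 197 (mod 3536).
  Combine with x ≡ 0 (mod 7); new modulus lcm = 24752.
    Write x = 197 + 3536·t and substitute into x ≡ 0 (mod 7): 3536·t ≡ 0 − 197 = -197 (mod 7).
    Reduce coefficients mod 7: 1·t ≡ 6 (mod 7).
    So t ≡ 6 (mod 7).
    Then x = 197 + 3536·6 = 21413, valid modulo lcm(3536, 7) = 24752: x ≡ 21413 (mod 24752).
Verify against each original: 21413 mod 16 = 5, 21413 mod 13 = 2, 21413 mod 17 = 10, 21413 mod 7 = 0.

x ≡ 21413 (mod 24752).
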